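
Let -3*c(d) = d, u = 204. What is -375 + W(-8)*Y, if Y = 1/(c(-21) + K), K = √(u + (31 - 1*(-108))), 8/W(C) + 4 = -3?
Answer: -55121/147 - 4*√7/147 ≈ -375.04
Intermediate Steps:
W(C) = -8/7 (W(C) = 8/(-4 - 3) = 8/(-7) = 8*(-⅐) = -8/7)
c(d) = -d/3
K = 7*√7 (K = √(204 + (31 - 1*(-108))) = √(204 + (31 + 108)) = √(204 + 139) = √343 = 7*√7 ≈ 18.520)
Y = 1/(7 + 7*√7) (Y = 1/(-⅓*(-21) + 7*√7) = 1/(7 + 7*√7) ≈ 0.039185)
-375 + W(-8)*Y = -375 - 8*(-1/42 + √7/42)/7 = -375 + (4/147 - 4*√7/147) = -55121/147 - 4*√7/147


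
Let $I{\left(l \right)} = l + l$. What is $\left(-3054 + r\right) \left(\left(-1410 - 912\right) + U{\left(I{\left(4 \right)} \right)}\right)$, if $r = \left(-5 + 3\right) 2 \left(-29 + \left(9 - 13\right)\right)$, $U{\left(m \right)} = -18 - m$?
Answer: $6860856$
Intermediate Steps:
$I{\left(l \right)} = 2 l$
$r = 132$ ($r = \left(-2\right) 2 \left(-29 - 4\right) = \left(-4\right) \left(-33\right) = 132$)
$\left(-3054 + r\right) \left(\left(-1410 - 912\right) + U{\left(I{\left(4 \right)} \right)}\right) = \left(-3054 + 132\right) \left(\left(-1410 - 912\right) - \left(18 + 2 \cdot 4\right)\right) = - 2922 \left(\left(-1410 - 912\right) - 26\right) = - 2922 \left(-2322 - 26\right) = \left(-2922\right) \left(-2348\right) = 6860856$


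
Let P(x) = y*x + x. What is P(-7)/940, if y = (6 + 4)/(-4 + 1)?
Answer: 49/2820 ≈ 0.017376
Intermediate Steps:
y = -10/3 (y = 10/(-3) = 10*(-1/3) = -10/3 ≈ -3.3333)
P(x) = -7*x/3 (P(x) = -10*x/3 + x = -7*x/3)
P(-7)/940 = -7/3*(-7)/940 = (49/3)*(1/940) = 49/2820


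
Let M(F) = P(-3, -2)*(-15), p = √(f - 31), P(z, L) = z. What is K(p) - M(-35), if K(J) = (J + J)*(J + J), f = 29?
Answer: -53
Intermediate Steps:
p = I*√2 (p = √(29 - 31) = √(-2) = I*√2 ≈ 1.4142*I)
M(F) = 45 (M(F) = -3*(-15) = 45)
K(J) = 4*J² (K(J) = (2*J)*(2*J) = 4*J²)
K(p) - M(-35) = 4*(I*√2)² - 1*45 = 4*(-2) - 45 = -8 - 45 = -53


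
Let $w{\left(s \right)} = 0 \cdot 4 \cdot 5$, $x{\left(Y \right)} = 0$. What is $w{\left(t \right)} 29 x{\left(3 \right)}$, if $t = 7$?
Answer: $0$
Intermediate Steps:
$w{\left(s \right)} = 0$ ($w{\left(s \right)} = 0 \cdot 5 = 0$)
$w{\left(t \right)} 29 x{\left(3 \right)} = 0 \cdot 29 \cdot 0 = 0 \cdot 0 = 0$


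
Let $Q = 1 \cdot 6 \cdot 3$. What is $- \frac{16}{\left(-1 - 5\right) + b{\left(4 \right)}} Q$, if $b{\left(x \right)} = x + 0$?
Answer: $144$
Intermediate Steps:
$b{\left(x \right)} = x$
$Q = 18$ ($Q = 6 \cdot 3 = 18$)
$- \frac{16}{\left(-1 - 5\right) + b{\left(4 \right)}} Q = - \frac{16}{\left(-1 - 5\right) + 4} \cdot 18 = - \frac{16}{-6 + 4} \cdot 18 = - \frac{16}{-2} \cdot 18 = \left(-16\right) \left(- \frac{1}{2}\right) 18 = 8 \cdot 18 = 144$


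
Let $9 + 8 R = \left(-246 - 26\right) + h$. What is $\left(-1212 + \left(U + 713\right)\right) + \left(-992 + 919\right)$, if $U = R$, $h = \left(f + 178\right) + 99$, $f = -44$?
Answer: $-578$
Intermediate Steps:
$h = 233$ ($h = \left(-44 + 178\right) + 99 = 134 + 99 = 233$)
$R = -6$ ($R = - \frac{9}{8} + \frac{\left(-246 - 26\right) + 233}{8} = - \frac{9}{8} + \frac{-272 + 233}{8} = - \frac{9}{8} + \frac{1}{8} \left(-39\right) = - \frac{9}{8} - \frac{39}{8} = -6$)
$U = -6$
$\left(-1212 + \left(U + 713\right)\right) + \left(-992 + 919\right) = \left(-1212 + \left(-6 + 713\right)\right) + \left(-992 + 919\right) = \left(-1212 + 707\right) - 73 = -505 - 73 = -578$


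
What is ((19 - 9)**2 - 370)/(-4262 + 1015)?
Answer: 270/3247 ≈ 0.083154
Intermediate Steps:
((19 - 9)**2 - 370)/(-4262 + 1015) = (10**2 - 370)/(-3247) = (100 - 370)*(-1/3247) = -270*(-1/3247) = 270/3247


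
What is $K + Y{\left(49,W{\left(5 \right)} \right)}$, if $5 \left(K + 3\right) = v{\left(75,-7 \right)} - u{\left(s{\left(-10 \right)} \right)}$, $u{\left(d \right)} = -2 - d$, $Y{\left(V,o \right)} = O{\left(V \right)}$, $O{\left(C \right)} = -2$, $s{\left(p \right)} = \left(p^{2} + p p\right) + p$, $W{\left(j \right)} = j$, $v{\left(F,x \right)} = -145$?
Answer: $\frac{22}{5} \approx 4.4$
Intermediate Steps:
$s{\left(p \right)} = p + 2 p^{2}$ ($s{\left(p \right)} = \left(p^{2} + p^{2}\right) + p = 2 p^{2} + p = p + 2 p^{2}$)
$Y{\left(V,o \right)} = -2$
$K = \frac{32}{5}$ ($K = -3 + \frac{-145 - \left(-2 - - 10 \left(1 + 2 \left(-10\right)\right)\right)}{5} = -3 + \frac{-145 - \left(-2 - - 10 \left(1 - 20\right)\right)}{5} = -3 + \frac{-145 - \left(-2 - \left(-10\right) \left(-19\right)\right)}{5} = -3 + \frac{-145 - \left(-2 - 190\right)}{5} = -3 + \frac{-145 - -192}{5} = -3 + \frac{-145 + 192}{5} = -3 + \frac{1}{5} \cdot 47 = -3 + \frac{47}{5} = \frac{32}{5} \approx 6.4$)
$K + Y{\left(49,W{\left(5 \right)} \right)} = \frac{32}{5} - 2 = \frac{22}{5}$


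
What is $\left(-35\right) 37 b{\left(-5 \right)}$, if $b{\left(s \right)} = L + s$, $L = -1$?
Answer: $7770$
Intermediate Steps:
$b{\left(s \right)} = -1 + s$
$\left(-35\right) 37 b{\left(-5 \right)} = \left(-35\right) 37 \left(-1 - 5\right) = \left(-1295\right) \left(-6\right) = 7770$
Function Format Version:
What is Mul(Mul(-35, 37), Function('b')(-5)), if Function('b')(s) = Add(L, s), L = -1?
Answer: 7770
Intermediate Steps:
Function('b')(s) = Add(-1, s)
Mul(Mul(-35, 37), Function('b')(-5)) = Mul(Mul(-35, 37), Add(-1, -5)) = Mul(-1295, -6) = 7770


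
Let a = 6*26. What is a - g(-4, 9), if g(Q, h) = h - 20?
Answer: 167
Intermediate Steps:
g(Q, h) = -20 + h
a = 156
a - g(-4, 9) = 156 - (-20 + 9) = 156 - 1*(-11) = 156 + 11 = 167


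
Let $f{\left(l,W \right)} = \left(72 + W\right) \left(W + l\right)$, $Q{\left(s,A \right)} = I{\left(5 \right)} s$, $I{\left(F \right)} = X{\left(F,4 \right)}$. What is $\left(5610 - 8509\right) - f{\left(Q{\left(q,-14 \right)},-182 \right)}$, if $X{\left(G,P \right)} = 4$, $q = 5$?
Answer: $-20719$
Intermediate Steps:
$I{\left(F \right)} = 4$
$Q{\left(s,A \right)} = 4 s$
$\left(5610 - 8509\right) - f{\left(Q{\left(q,-14 \right)},-182 \right)} = \left(5610 - 8509\right) - \left(\left(-182\right)^{2} + 72 \left(-182\right) + 72 \cdot 4 \cdot 5 - 182 \cdot 4 \cdot 5\right) = -2899 - \left(33124 - 13104 + 72 \cdot 20 - 3640\right) = -2899 - \left(33124 - 13104 + 1440 - 3640\right) = -2899 - 17820 = -20719$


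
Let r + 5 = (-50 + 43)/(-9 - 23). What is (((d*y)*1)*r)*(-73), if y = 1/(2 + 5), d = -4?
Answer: -11169/56 ≈ -199.45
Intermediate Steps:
y = ⅐ (y = 1/7 = ⅐ ≈ 0.14286)
r = -153/32 (r = -5 + (-50 + 43)/(-9 - 23) = -5 - 7/(-32) = -5 - 7*(-1/32) = -5 + 7/32 = -153/32 ≈ -4.7813)
(((d*y)*1)*r)*(-73) = ((-4*⅐*1)*(-153/32))*(-73) = (-4/7*1*(-153/32))*(-73) = -4/7*(-153/32)*(-73) = (153/56)*(-73) = -11169/56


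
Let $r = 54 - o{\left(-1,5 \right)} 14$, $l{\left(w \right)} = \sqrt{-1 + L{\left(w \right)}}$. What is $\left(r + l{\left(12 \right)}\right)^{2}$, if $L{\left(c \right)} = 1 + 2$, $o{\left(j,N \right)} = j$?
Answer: $\left(68 + \sqrt{2}\right)^{2} \approx 4818.3$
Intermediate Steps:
$L{\left(c \right)} = 3$
$l{\left(w \right)} = \sqrt{2}$ ($l{\left(w \right)} = \sqrt{-1 + 3} = \sqrt{2}$)
$r = 68$ ($r = 54 - \left(-1\right) 14 = 54 - -14 = 54 + 14 = 68$)
$\left(r + l{\left(12 \right)}\right)^{2} = \left(68 + \sqrt{2}\right)^{2}$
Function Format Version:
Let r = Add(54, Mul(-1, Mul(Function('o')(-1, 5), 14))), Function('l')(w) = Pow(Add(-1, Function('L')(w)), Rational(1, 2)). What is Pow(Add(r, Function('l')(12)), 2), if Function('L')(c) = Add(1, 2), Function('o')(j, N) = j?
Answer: Pow(Add(68, Pow(2, Rational(1, 2))), 2) ≈ 4818.3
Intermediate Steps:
Function('L')(c) = 3
Function('l')(w) = Pow(2, Rational(1, 2)) (Function('l')(w) = Pow(Add(-1, 3), Rational(1, 2)) = Pow(2, Rational(1, 2)))
r = 68 (r = Add(54, Mul(-1, Mul(-1, 14))) = Add(54, Mul(-1, -14)) = Add(54, 14) = 68)
Pow(Add(r, Function('l')(12)), 2) = Pow(Add(68, Pow(2, Rational(1, 2))), 2)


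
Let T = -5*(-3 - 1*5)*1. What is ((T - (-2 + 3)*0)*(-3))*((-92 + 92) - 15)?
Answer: 1800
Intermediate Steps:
T = 40 (T = -5*(-3 - 5)*1 = -5*(-8)*1 = 40*1 = 40)
((T - (-2 + 3)*0)*(-3))*((-92 + 92) - 15) = ((40 - (-2 + 3)*0)*(-3))*((-92 + 92) - 15) = ((40 - 0)*(-3))*(0 - 15) = ((40 - 1*0)*(-3))*(-15) = ((40 + 0)*(-3))*(-15) = (40*(-3))*(-15) = -120*(-15) = 1800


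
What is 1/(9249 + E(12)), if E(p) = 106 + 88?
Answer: 1/9443 ≈ 0.00010590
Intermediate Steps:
E(p) = 194
1/(9249 + E(12)) = 1/(9249 + 194) = 1/9443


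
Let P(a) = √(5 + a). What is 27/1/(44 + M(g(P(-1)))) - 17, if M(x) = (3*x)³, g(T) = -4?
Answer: -45485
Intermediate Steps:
M(x) = 27*x³
27/1/(44 + M(g(P(-1)))) - 17 = 27/1/(44 + 27*(-4)³) - 17 = 27/1/(44 + 27*(-64)) - 17 = 27/1/(44 - 1728) - 17 = 27/1/(-1684) - 17 = 27/(-1/1684) - 17 = -1684*27 - 17 = -45468 - 17 = -45485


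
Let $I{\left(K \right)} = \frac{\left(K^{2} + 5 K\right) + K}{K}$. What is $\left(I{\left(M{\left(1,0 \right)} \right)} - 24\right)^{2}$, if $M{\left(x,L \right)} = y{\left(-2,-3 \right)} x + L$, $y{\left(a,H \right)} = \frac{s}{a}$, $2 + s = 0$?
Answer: $289$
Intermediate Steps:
$s = -2$ ($s = -2 + 0 = -2$)
$y{\left(a,H \right)} = - \frac{2}{a}$
$M{\left(x,L \right)} = L + x$ ($M{\left(x,L \right)} = - \frac{2}{-2} x + L = \left(-2\right) \left(- \frac{1}{2}\right) x + L = 1 x + L = x + L = L + x$)
$I{\left(K \right)} = \frac{K^{2} + 6 K}{K}$
$\left(I{\left(M{\left(1,0 \right)} \right)} - 24\right)^{2} = \left(\left(6 + \left(0 + 1\right)\right) - 24\right)^{2} = \left(\left(6 + 1\right) - 24\right)^{2} = \left(7 - 24\right)^{2} = \left(-17\right)^{2} = 289$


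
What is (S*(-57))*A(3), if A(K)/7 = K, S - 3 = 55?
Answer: -69426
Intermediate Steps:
S = 58 (S = 3 + 55 = 58)
A(K) = 7*K
(S*(-57))*A(3) = (58*(-57))*(7*3) = -3306*21 = -69426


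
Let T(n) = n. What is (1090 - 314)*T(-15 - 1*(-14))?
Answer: -776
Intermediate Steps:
(1090 - 314)*T(-15 - 1*(-14)) = (1090 - 314)*(-15 - 1*(-14)) = 776*(-15 + 14) = 776*(-1) = -776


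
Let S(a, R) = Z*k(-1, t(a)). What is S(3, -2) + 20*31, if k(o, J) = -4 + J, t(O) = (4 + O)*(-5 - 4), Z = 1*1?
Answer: 553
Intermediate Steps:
Z = 1
t(O) = -36 - 9*O (t(O) = (4 + O)*(-9) = -36 - 9*O)
S(a, R) = -40 - 9*a (S(a, R) = 1*(-4 + (-36 - 9*a)) = 1*(-40 - 9*a) = -40 - 9*a)
S(3, -2) + 20*31 = (-40 - 9*3) + 20*31 = (-40 - 27) + 620 = -67 + 620 = 553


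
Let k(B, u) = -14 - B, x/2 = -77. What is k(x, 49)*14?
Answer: 1960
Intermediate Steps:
x = -154 (x = 2*(-77) = -154)
k(x, 49)*14 = (-14 - 1*(-154))*14 = (-14 + 154)*14 = 140*14 = 1960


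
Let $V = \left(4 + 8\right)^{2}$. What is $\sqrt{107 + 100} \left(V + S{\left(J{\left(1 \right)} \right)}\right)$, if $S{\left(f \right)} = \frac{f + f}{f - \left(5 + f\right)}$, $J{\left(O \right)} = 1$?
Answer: $\frac{2154 \sqrt{23}}{5} \approx 2066.0$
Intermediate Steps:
$S{\left(f \right)} = - \frac{2 f}{5}$ ($S{\left(f \right)} = \frac{2 f}{-5} = 2 f \left(- \frac{1}{5}\right) = - \frac{2 f}{5}$)
$V = 144$ ($V = 12^{2} = 144$)
$\sqrt{107 + 100} \left(V + S{\left(J{\left(1 \right)} \right)}\right) = \sqrt{107 + 100} \left(144 - \frac{2}{5}\right) = \sqrt{207} \left(144 - \frac{2}{5}\right) = 3 \sqrt{23} \cdot \frac{718}{5} = \frac{2154 \sqrt{23}}{5}$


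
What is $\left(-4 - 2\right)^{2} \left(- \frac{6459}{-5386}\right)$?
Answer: $\frac{116262}{2693} \approx 43.172$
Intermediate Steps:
$\left(-4 - 2\right)^{2} \left(- \frac{6459}{-5386}\right) = \left(-6\right)^{2} \left(\left(-6459\right) \left(- \frac{1}{5386}\right)\right) = 36 \cdot \frac{6459}{5386} = \frac{116262}{2693}$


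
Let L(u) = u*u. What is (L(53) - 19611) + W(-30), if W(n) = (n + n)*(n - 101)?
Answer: -8942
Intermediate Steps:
W(n) = 2*n*(-101 + n) (W(n) = (2*n)*(-101 + n) = 2*n*(-101 + n))
L(u) = u**2
(L(53) - 19611) + W(-30) = (53**2 - 19611) + 2*(-30)*(-101 - 30) = (2809 - 19611) + 2*(-30)*(-131) = -16802 + 7860 = -8942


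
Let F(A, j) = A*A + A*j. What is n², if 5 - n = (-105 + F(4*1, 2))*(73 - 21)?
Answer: 17783089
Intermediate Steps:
F(A, j) = A² + A*j
n = 4217 (n = 5 - (-105 + (4*1)*(4*1 + 2))*(73 - 21) = 5 - (-105 + 4*(4 + 2))*52 = 5 - (-105 + 4*6)*52 = 5 - (-105 + 24)*52 = 5 - (-81)*52 = 5 - 1*(-4212) = 5 + 4212 = 4217)
n² = 4217² = 17783089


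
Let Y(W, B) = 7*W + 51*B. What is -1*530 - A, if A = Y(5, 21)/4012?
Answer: -1063733/2006 ≈ -530.28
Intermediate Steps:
A = 553/2006 (A = (7*5 + 51*21)/4012 = (35 + 1071)*(1/4012) = 1106*(1/4012) = 553/2006 ≈ 0.27567)
-1*530 - A = -1*530 - 1*553/2006 = -530 - 553/2006 = -1063733/2006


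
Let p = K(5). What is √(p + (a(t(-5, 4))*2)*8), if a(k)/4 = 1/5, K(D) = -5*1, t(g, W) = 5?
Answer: √195/5 ≈ 2.7928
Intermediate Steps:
K(D) = -5
p = -5
a(k) = ⅘ (a(k) = 4/5 = 4*(⅕) = ⅘)
√(p + (a(t(-5, 4))*2)*8) = √(-5 + ((⅘)*2)*8) = √(-5 + (8/5)*8) = √(-5 + 64/5) = √(39/5) = √195/5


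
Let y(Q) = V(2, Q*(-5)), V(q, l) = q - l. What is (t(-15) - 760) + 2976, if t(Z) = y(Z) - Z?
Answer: 2158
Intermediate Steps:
y(Q) = 2 + 5*Q (y(Q) = 2 - Q*(-5) = 2 - (-5)*Q = 2 + 5*Q)
t(Z) = 2 + 4*Z (t(Z) = (2 + 5*Z) - Z = 2 + 4*Z)
(t(-15) - 760) + 2976 = ((2 + 4*(-15)) - 760) + 2976 = ((2 - 60) - 760) + 2976 = (-58 - 760) + 2976 = -818 + 2976 = 2158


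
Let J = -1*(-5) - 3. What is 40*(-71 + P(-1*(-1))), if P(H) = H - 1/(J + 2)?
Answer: -2810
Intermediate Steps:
J = 2 (J = 5 - 3 = 2)
P(H) = -1/4 + H (P(H) = H - 1/(2 + 2) = H - 1/4 = -1/4 + H)
40*(-71 + P(-1*(-1))) = 40*(-71 + (-1/4 - 1*(-1))) = 40*(-71 + (-1/4 + 1)) = 40*(-71 + 3/4) = 40*(-281/4) = -2810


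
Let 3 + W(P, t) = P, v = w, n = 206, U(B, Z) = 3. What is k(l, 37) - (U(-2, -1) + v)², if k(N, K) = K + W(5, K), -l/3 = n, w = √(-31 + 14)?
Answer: 47 - 6*I*√17 ≈ 47.0 - 24.739*I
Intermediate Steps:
w = I*√17 (w = √(-17) = I*√17 ≈ 4.1231*I)
v = I*√17 ≈ 4.1231*I
l = -618 (l = -3*206 = -618)
W(P, t) = -3 + P
k(N, K) = 2 + K (k(N, K) = K + (-3 + 5) = K + 2 = 2 + K)
k(l, 37) - (U(-2, -1) + v)² = (2 + 37) - (3 + I*√17)² = 39 - (3 + I*√17)²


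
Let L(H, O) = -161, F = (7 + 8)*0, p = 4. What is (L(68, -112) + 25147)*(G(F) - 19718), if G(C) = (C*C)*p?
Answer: -492673948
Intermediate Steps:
F = 0 (F = 15*0 = 0)
G(C) = 4*C² (G(C) = (C*C)*4 = C²*4 = 4*C²)
(L(68, -112) + 25147)*(G(F) - 19718) = (-161 + 25147)*(4*0² - 19718) = 24986*(4*0 - 19718) = 24986*(0 - 19718) = 24986*(-19718) = -492673948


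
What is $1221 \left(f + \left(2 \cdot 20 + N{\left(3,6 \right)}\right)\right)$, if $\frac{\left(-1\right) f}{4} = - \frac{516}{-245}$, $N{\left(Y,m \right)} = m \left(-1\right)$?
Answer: $\frac{7650786}{245} \approx 31228.0$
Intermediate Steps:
$N{\left(Y,m \right)} = - m$
$f = - \frac{2064}{245}$ ($f = - 4 \left(- \frac{516}{-245}\right) = - 4 \left(\left(-516\right) \left(- \frac{1}{245}\right)\right) = \left(-4\right) \frac{516}{245} = - \frac{2064}{245} \approx -8.4245$)
$1221 \left(f + \left(2 \cdot 20 + N{\left(3,6 \right)}\right)\right) = 1221 \left(- \frac{2064}{245} + \left(2 \cdot 20 - 6\right)\right) = 1221 \left(- \frac{2064}{245} + \left(40 - 6\right)\right) = 1221 \left(- \frac{2064}{245} + 34\right) = 1221 \cdot \frac{6266}{245} = \frac{7650786}{245}$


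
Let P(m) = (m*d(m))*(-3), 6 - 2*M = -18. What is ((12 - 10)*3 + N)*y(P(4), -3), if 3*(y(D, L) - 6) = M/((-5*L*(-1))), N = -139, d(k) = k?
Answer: -11438/15 ≈ -762.53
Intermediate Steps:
M = 12 (M = 3 - 1/2*(-18) = 3 + 9 = 12)
P(m) = -3*m**2 (P(m) = (m*m)*(-3) = m**2*(-3) = -3*m**2)
y(D, L) = 6 + 4/(5*L) (y(D, L) = 6 + (12/((-5*L*(-1))))/3 = 6 + (12/((5*L)))/3 = 6 + (12*(1/(5*L)))/3 = 6 + (12/(5*L))/3 = 6 + 4/(5*L))
((12 - 10)*3 + N)*y(P(4), -3) = ((12 - 10)*3 - 139)*(6 + (4/5)/(-3)) = (2*3 - 139)*(6 + (4/5)*(-1/3)) = (6 - 139)*(6 - 4/15) = -133*86/15 = -11438/15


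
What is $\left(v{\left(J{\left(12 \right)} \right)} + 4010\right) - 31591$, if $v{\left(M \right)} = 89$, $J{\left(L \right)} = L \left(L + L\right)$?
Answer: $-27492$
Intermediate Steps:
$J{\left(L \right)} = 2 L^{2}$ ($J{\left(L \right)} = L 2 L = 2 L^{2}$)
$\left(v{\left(J{\left(12 \right)} \right)} + 4010\right) - 31591 = \left(89 + 4010\right) - 31591 = 4099 - 31591 = -27492$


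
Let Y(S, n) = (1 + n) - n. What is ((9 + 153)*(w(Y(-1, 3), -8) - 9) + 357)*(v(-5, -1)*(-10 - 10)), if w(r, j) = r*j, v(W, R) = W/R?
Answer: 239700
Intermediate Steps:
Y(S, n) = 1
w(r, j) = j*r
((9 + 153)*(w(Y(-1, 3), -8) - 9) + 357)*(v(-5, -1)*(-10 - 10)) = ((9 + 153)*(-8*1 - 9) + 357)*((-5/(-1))*(-10 - 10)) = (162*(-8 - 9) + 357)*(-5*(-1)*(-20)) = (162*(-17) + 357)*(5*(-20)) = (-2754 + 357)*(-100) = -2397*(-100) = 239700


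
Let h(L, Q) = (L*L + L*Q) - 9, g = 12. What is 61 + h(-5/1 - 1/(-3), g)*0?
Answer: 61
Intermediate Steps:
h(L, Q) = -9 + L² + L*Q (h(L, Q) = (L² + L*Q) - 9 = -9 + L² + L*Q)
61 + h(-5/1 - 1/(-3), g)*0 = 61 + (-9 + (-5/1 - 1/(-3))² + (-5/1 - 1/(-3))*12)*0 = 61 + (-9 + (-5*1 - 1*(-⅓))² + (-5*1 - 1*(-⅓))*12)*0 = 61 + (-9 + (-5 + ⅓)² + (-5 + ⅓)*12)*0 = 61 + (-9 + (-14/3)² - 14/3*12)*0 = 61 + (-9 + 196/9 - 56)*0 = 61 - 389/9*0 = 61 + 0 = 61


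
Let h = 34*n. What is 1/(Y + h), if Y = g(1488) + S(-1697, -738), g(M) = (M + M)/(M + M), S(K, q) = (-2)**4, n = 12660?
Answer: 1/430457 ≈ 2.3231e-6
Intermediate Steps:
S(K, q) = 16
g(M) = 1 (g(M) = (2*M)/((2*M)) = (2*M)*(1/(2*M)) = 1)
Y = 17 (Y = 1 + 16 = 17)
h = 430440 (h = 34*12660 = 430440)
1/(Y + h) = 1/(17 + 430440) = 1/430457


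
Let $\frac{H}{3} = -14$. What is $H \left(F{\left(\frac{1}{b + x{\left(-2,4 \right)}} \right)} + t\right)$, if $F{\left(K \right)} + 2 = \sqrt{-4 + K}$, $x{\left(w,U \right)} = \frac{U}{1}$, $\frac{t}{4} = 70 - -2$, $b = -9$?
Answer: $-12012 - \frac{42 i \sqrt{105}}{5} \approx -12012.0 - 86.074 i$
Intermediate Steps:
$H = -42$ ($H = 3 \left(-14\right) = -42$)
$t = 288$ ($t = 4 \left(70 - -2\right) = 4 \left(70 + 2\right) = 4 \cdot 72 = 288$)
$x{\left(w,U \right)} = U$ ($x{\left(w,U \right)} = U 1 = U$)
$F{\left(K \right)} = -2 + \sqrt{-4 + K}$
$H \left(F{\left(\frac{1}{b + x{\left(-2,4 \right)}} \right)} + t\right) = - 42 \left(\left(-2 + \sqrt{-4 + \frac{1}{-9 + 4}}\right) + 288\right) = - 42 \left(\left(-2 + \sqrt{-4 + \frac{1}{-5}}\right) + 288\right) = - 42 \left(\left(-2 + \sqrt{-4 - \frac{1}{5}}\right) + 288\right) = - 42 \left(\left(-2 + \sqrt{- \frac{21}{5}}\right) + 288\right) = - 42 \left(\left(-2 + \frac{i \sqrt{105}}{5}\right) + 288\right) = - 42 \left(286 + \frac{i \sqrt{105}}{5}\right) = -12012 - \frac{42 i \sqrt{105}}{5}$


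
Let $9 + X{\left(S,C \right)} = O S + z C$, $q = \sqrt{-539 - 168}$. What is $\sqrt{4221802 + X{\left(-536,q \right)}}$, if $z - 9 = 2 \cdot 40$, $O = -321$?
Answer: $\sqrt{4393849 + 89 i \sqrt{707}} \approx 2096.2 + 0.564 i$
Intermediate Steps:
$z = 89$ ($z = 9 + 2 \cdot 40 = 9 + 80 = 89$)
$q = i \sqrt{707}$ ($q = \sqrt{-707} = i \sqrt{707} \approx 26.589 i$)
$X{\left(S,C \right)} = -9 - 321 S + 89 C$ ($X{\left(S,C \right)} = -9 + \left(- 321 S + 89 C\right) = -9 - 321 S + 89 C$)
$\sqrt{4221802 + X{\left(-536,q \right)}} = \sqrt{4221802 - \left(-172047 - 89 i \sqrt{707}\right)} = \sqrt{4221802 + \left(-9 + 172056 + 89 i \sqrt{707}\right)} = \sqrt{4221802 + \left(172047 + 89 i \sqrt{707}\right)} = \sqrt{4393849 + 89 i \sqrt{707}}$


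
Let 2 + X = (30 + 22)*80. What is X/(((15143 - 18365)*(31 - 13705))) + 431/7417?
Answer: 352216251/6051396794 ≈ 0.058204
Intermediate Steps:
X = 4158 (X = -2 + (30 + 22)*80 = -2 + 52*80 = -2 + 4160 = 4158)
X/(((15143 - 18365)*(31 - 13705))) + 431/7417 = 4158/(((15143 - 18365)*(31 - 13705))) + 431/7417 = 4158/((-3222*(-13674))) + 431*(1/7417) = 4158/44057628 + 431/7417 = 4158*(1/44057628) + 431/7417 = 77/815882 + 431/7417 = 352216251/6051396794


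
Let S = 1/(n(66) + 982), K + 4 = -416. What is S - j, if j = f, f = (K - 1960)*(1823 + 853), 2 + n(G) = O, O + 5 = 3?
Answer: 6228764641/978 ≈ 6.3689e+6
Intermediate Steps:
K = -420 (K = -4 - 416 = -420)
O = -2 (O = -5 + 3 = -2)
n(G) = -4 (n(G) = -2 - 2 = -4)
f = -6368880 (f = (-420 - 1960)*(1823 + 853) = -2380*2676 = -6368880)
j = -6368880
S = 1/978 (S = 1/(-4 + 982) = 1/978 ≈ 0.0010225)
S - j = 1/978 - 1*(-6368880) = 1/978 + 6368880 = 6228764641/978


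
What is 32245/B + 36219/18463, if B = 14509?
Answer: 1120840906/267879667 ≈ 4.1841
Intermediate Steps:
32245/B + 36219/18463 = 32245/14509 + 36219/18463 = 1120840906/267879667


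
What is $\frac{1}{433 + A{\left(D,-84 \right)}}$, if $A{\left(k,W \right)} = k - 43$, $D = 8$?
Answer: $\frac{1}{398} \approx 0.0025126$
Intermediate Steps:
$A{\left(k,W \right)} = -43 + k$ ($A{\left(k,W \right)} = k - 43 = -43 + k$)
$\frac{1}{433 + A{\left(D,-84 \right)}} = \frac{1}{433 + \left(-43 + 8\right)} = \frac{1}{433 - 35} = \frac{1}{398}$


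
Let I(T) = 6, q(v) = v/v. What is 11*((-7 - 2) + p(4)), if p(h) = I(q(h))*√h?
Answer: 33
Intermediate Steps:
q(v) = 1
p(h) = 6*√h
11*((-7 - 2) + p(4)) = 11*((-7 - 2) + 6*√4) = 11*(-9 + 6*2) = 11*(-9 + 12) = 11*3 = 33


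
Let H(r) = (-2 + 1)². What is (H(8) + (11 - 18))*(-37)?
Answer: 222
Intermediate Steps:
H(r) = 1 (H(r) = (-1)² = 1)
(H(8) + (11 - 18))*(-37) = (1 + (11 - 18))*(-37) = (1 - 7)*(-37) = -6*(-37) = 222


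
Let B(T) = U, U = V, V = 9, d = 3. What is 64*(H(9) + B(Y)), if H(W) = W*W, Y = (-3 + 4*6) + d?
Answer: 5760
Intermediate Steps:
Y = 24 (Y = (-3 + 4*6) + 3 = (-3 + 24) + 3 = 21 + 3 = 24)
U = 9
H(W) = W**2
B(T) = 9
64*(H(9) + B(Y)) = 64*(9**2 + 9) = 64*(81 + 9) = 64*90 = 5760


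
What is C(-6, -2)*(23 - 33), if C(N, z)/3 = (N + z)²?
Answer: -1920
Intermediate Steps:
C(N, z) = 3*(N + z)²
C(-6, -2)*(23 - 33) = (3*(-6 - 2)²)*(23 - 33) = (3*(-8)²)*(-10) = (3*64)*(-10) = 192*(-10) = -1920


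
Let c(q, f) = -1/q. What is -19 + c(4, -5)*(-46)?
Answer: -15/2 ≈ -7.5000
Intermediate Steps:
-19 + c(4, -5)*(-46) = -19 - 1/4*(-46) = -19 + 23/2 = -15/2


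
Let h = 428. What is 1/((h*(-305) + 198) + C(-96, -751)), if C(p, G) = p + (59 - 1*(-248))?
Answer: -1/130131 ≈ -7.6846e-6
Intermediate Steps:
C(p, G) = 307 + p (C(p, G) = p + (59 + 248) = p + 307 = 307 + p)
1/((h*(-305) + 198) + C(-96, -751)) = 1/((428*(-305) + 198) + (307 - 96)) = 1/((-130540 + 198) + 211) = 1/(-130342 + 211) = 1/(-130131) = -1/130131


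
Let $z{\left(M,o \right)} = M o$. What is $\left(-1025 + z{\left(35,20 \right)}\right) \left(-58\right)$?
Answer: $18850$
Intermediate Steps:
$\left(-1025 + z{\left(35,20 \right)}\right) \left(-58\right) = \left(-1025 + 35 \cdot 20\right) \left(-58\right) = \left(-1025 + 700\right) \left(-58\right) = \left(-325\right) \left(-58\right) = 18850$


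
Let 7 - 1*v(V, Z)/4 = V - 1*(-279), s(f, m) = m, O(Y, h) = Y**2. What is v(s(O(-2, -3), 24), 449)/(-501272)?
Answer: 148/62659 ≈ 0.0023620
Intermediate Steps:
v(V, Z) = -1088 - 4*V (v(V, Z) = 28 - 4*(V - 1*(-279)) = 28 - 4*(V + 279) = 28 - 4*(279 + V) = 28 + (-1116 - 4*V) = -1088 - 4*V)
v(s(O(-2, -3), 24), 449)/(-501272) = (-1088 - 4*24)/(-501272) = (-1088 - 96)*(-1/501272) = -1184*(-1/501272) = 148/62659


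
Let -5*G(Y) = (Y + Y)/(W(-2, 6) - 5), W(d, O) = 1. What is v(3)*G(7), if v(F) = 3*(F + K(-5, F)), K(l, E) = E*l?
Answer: -126/5 ≈ -25.200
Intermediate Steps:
G(Y) = Y/10 (G(Y) = -(Y + Y)/(5*(1 - 5)) = -2*Y/(5*(-4)) = -2*Y*(-1)/(5*4) = -(-1)*Y/10 = Y/10)
v(F) = -12*F (v(F) = 3*(F + F*(-5)) = 3*(F - 5*F) = 3*(-4*F) = -12*F)
v(3)*G(7) = (-12*3)*((⅒)*7) = -36*7/10 = -126/5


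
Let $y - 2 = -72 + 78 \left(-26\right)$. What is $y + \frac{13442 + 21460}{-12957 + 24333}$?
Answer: $- \frac{1323997}{632} \approx -2094.9$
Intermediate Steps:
$y = -2098$ ($y = 2 + \left(-72 + 78 \left(-26\right)\right) = 2 - 2100 = -2098$)
$y + \frac{13442 + 21460}{-12957 + 24333} = -2098 + \frac{13442 + 21460}{-12957 + 24333} = -2098 + \frac{34902}{11376} = -2098 + 34902 \cdot \frac{1}{11376} = -2098 + \frac{1939}{632} = - \frac{1323997}{632}$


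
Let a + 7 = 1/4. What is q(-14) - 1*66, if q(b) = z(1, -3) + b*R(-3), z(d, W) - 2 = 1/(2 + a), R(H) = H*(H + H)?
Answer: -6008/19 ≈ -316.21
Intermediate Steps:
a = -27/4 (a = -7 + 1/4 = -7 + ¼ = -27/4 ≈ -6.7500)
R(H) = 2*H² (R(H) = H*(2*H) = 2*H²)
z(d, W) = 34/19 (z(d, W) = 2 + 1/(2 - 27/4) = 2 + 1/(-19/4) = 2 - 4/19 = 34/19)
q(b) = 34/19 + 18*b (q(b) = 34/19 + b*(2*(-3)²) = 34/19 + b*(2*9) = 34/19 + b*18 = 34/19 + 18*b)
q(-14) - 1*66 = (34/19 + 18*(-14)) - 1*66 = (34/19 - 252) - 66 = -4754/19 - 66 = -6008/19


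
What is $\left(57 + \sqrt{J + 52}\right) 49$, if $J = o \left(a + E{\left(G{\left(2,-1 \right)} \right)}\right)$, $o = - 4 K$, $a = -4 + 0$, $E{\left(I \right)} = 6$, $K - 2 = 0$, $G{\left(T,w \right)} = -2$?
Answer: $3087$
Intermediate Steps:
$K = 2$ ($K = 2 + 0 = 2$)
$a = -4$
$o = -8$ ($o = \left(-4\right) 2 = -8$)
$J = -16$ ($J = - 8 \left(-4 + 6\right) = \left(-8\right) 2 = -16$)
$\left(57 + \sqrt{J + 52}\right) 49 = \left(57 + \sqrt{-16 + 52}\right) 49 = \left(57 + \sqrt{36}\right) 49 = \left(57 + 6\right) 49 = 63 \cdot 49 = 3087$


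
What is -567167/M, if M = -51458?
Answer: 567167/51458 ≈ 11.022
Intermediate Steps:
-567167/M = -567167/(-51458) = -567167*(-1/51458) = 567167/51458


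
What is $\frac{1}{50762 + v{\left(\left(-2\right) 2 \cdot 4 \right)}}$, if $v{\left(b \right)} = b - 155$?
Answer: $\frac{1}{50591} \approx 1.9766 \cdot 10^{-5}$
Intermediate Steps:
$v{\left(b \right)} = -155 + b$
$\frac{1}{50762 + v{\left(\left(-2\right) 2 \cdot 4 \right)}} = \frac{1}{50762 - \left(155 - \left(-2\right) 2 \cdot 4\right)} = \frac{1}{50762 - 171} = \frac{1}{50591}$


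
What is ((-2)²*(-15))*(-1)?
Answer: 60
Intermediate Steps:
((-2)²*(-15))*(-1) = (4*(-15))*(-1) = -60*(-1) = 60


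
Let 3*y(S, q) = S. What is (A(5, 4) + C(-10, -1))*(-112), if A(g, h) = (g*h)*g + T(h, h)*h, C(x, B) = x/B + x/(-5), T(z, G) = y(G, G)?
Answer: -39424/3 ≈ -13141.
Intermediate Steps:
y(S, q) = S/3
T(z, G) = G/3
C(x, B) = -x/5 + x/B (C(x, B) = x/B + x*(-1/5) = x/B - x/5 = -x/5 + x/B)
A(g, h) = h**2/3 + h*g**2 (A(g, h) = (g*h)*g + (h/3)*h = h*g**2 + h**2/3 = h**2/3 + h*g**2)
(A(5, 4) + C(-10, -1))*(-112) = ((1/3)*4*(4 + 3*5**2) + (-1/5*(-10) - 10/(-1)))*(-112) = ((1/3)*4*(4 + 3*25) + (2 - 10*(-1)))*(-112) = ((1/3)*4*(4 + 75) + (2 + 10))*(-112) = ((1/3)*4*79 + 12)*(-112) = (316/3 + 12)*(-112) = (352/3)*(-112) = -39424/3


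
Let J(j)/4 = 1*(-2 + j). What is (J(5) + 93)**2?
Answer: 11025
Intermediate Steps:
J(j) = -8 + 4*j (J(j) = 4*(1*(-2 + j)) = 4*(-2 + j) = -8 + 4*j)
(J(5) + 93)**2 = ((-8 + 4*5) + 93)**2 = ((-8 + 20) + 93)**2 = (12 + 93)**2 = 105**2 = 11025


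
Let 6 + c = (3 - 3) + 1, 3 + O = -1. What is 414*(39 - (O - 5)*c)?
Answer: -2484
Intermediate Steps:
O = -4 (O = -3 - 1 = -4)
c = -5 (c = -6 + ((3 - 3) + 1) = -6 + (0 + 1) = -6 + 1 = -5)
414*(39 - (O - 5)*c) = 414*(39 - (-4 - 5)*(-5)) = 414*(39 - (-9)*(-5)) = 414*(39 - 1*45) = 414*(39 - 45) = 414*(-6) = -2484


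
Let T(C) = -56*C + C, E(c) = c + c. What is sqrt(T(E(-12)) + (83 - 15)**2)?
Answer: 2*sqrt(1486) ≈ 77.097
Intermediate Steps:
E(c) = 2*c
T(C) = -55*C
sqrt(T(E(-12)) + (83 - 15)**2) = sqrt(-110*(-12) + (83 - 15)**2) = sqrt(-55*(-24) + 68**2) = sqrt(1320 + 4624) = sqrt(5944) = 2*sqrt(1486)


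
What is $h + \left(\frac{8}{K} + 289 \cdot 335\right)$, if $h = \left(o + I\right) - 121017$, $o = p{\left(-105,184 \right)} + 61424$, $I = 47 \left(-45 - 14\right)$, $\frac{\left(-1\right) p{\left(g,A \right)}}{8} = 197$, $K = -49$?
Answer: $\frac{1610769}{49} \approx 32873.0$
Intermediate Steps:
$p{\left(g,A \right)} = -1576$ ($p{\left(g,A \right)} = \left(-8\right) 197 = -1576$)
$I = -2773$ ($I = 47 \left(-59\right) = -2773$)
$o = 59848$ ($o = -1576 + 61424 = 59848$)
$h = -63942$ ($h = \left(59848 - 2773\right) - 121017 = 57075 - 121017 = -63942$)
$h + \left(\frac{8}{K} + 289 \cdot 335\right) = -63942 + \left(\frac{8}{-49} + 289 \cdot 335\right) = -63942 + \left(8 \left(- \frac{1}{49}\right) + 96815\right) = -63942 + \left(- \frac{8}{49} + 96815\right) = -63942 + \frac{4743927}{49} = \frac{1610769}{49}$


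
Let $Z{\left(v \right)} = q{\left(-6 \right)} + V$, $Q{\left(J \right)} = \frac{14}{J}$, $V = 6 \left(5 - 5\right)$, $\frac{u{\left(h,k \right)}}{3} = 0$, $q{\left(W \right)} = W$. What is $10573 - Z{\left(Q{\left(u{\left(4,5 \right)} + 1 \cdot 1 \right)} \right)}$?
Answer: $10579$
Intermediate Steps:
$u{\left(h,k \right)} = 0$ ($u{\left(h,k \right)} = 3 \cdot 0 = 0$)
$V = 0$ ($V = 6 \cdot 0 = 0$)
$Z{\left(v \right)} = -6$ ($Z{\left(v \right)} = -6 + 0 = -6$)
$10573 - Z{\left(Q{\left(u{\left(4,5 \right)} + 1 \cdot 1 \right)} \right)} = 10573 - -6 = 10573 + 6 = 10579$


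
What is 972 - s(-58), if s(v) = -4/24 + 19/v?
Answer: 84607/87 ≈ 972.49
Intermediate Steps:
s(v) = -1/6 + 19/v (s(v) = -4*1/24 + 19/v = -1/6 + 19/v)
972 - s(-58) = 972 - (114 - 1*(-58))/(6*(-58)) = 972 - (-1)*(114 + 58)/(6*58) = 972 - (-1)*172/(6*58) = 972 - 1*(-43/87) = 972 + 43/87 = 84607/87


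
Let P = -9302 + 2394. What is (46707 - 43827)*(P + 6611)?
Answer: -855360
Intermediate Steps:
P = -6908
(46707 - 43827)*(P + 6611) = (46707 - 43827)*(-6908 + 6611) = 2880*(-297) = -855360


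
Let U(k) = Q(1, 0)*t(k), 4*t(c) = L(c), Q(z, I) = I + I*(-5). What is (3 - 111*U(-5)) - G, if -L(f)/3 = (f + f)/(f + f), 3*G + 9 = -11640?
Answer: 3886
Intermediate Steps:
G = -3883 (G = -3 + (⅓)*(-11640) = -3 - 3880 = -3883)
Q(z, I) = -4*I (Q(z, I) = I - 5*I = -4*I)
L(f) = -3 (L(f) = -3*(f + f)/(f + f) = -3*2*f/(2*f) = -3*2*f*1/(2*f) = -3*1 = -3)
t(c) = -¾ (t(c) = (¼)*(-3) = -¾)
U(k) = 0 (U(k) = -4*0*(-¾) = 0*(-¾) = 0)
(3 - 111*U(-5)) - G = (3 - 111*0) - 1*(-3883) = (3 + 0) + 3883 = 3 + 3883 = 3886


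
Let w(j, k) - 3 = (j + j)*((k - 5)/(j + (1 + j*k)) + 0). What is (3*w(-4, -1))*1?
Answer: 153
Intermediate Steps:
w(j, k) = 3 + 2*j*(-5 + k)/(1 + j + j*k) (w(j, k) = 3 + (j + j)*((k - 5)/(j + (1 + j*k)) + 0) = 3 + (2*j)*((-5 + k)/(1 + j + j*k) + 0) = 3 + (2*j)*((-5 + k)/(1 + j + j*k)) = 3 + 2*j*(-5 + k)/(1 + j + j*k))
(3*w(-4, -1))*1 = (3*((3 - 7*(-4) + 5*(-4)*(-1))/(1 - 4 - 4*(-1))))*1 = (3*((3 + 28 + 20)/(1 - 4 + 4)))*1 = (3*(51/1))*1 = (3*(1*51))*1 = (3*51)*1 = 153*1 = 153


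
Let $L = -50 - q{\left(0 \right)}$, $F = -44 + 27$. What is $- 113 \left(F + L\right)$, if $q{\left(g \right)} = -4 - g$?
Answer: $7119$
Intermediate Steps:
$F = -17$
$L = -46$ ($L = -50 - \left(-4 - 0\right) = -50 - \left(-4 + 0\right) = -50 - -4 = -50 + 4 = -46$)
$- 113 \left(F + L\right) = - 113 \left(-17 - 46\right) = \left(-113\right) \left(-63\right) = 7119$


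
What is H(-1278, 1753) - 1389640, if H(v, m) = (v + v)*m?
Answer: -5870308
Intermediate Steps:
H(v, m) = 2*m*v (H(v, m) = (2*v)*m = 2*m*v)
H(-1278, 1753) - 1389640 = 2*1753*(-1278) - 1389640 = -4480668 - 1389640 = -5870308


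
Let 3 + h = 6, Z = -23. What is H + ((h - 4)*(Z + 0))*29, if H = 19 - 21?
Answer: 665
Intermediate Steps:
h = 3 (h = -3 + 6 = 3)
H = -2
H + ((h - 4)*(Z + 0))*29 = -2 + ((3 - 4)*(-23 + 0))*29 = -2 - 1*(-23)*29 = -2 + 23*29 = -2 + 667 = 665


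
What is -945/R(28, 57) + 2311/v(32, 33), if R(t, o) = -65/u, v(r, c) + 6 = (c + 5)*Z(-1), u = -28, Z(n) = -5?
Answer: -1067275/2548 ≈ -418.87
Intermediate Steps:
v(r, c) = -31 - 5*c (v(r, c) = -6 + (c + 5)*(-5) = -6 + (5 + c)*(-5) = -6 + (-25 - 5*c) = -31 - 5*c)
R(t, o) = 65/28 (R(t, o) = -65/(-28) = -65*(-1/28) = 65/28)
-945/R(28, 57) + 2311/v(32, 33) = -945/65/28 + 2311/(-31 - 5*33) = -945*28/65 + 2311/(-31 - 165) = -5292/13 + 2311/(-196) = -5292/13 + 2311*(-1/196) = -5292/13 - 2311/196 = -1067275/2548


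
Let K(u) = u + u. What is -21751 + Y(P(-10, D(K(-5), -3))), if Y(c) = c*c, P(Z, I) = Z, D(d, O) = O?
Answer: -21651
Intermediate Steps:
K(u) = 2*u
Y(c) = c**2
-21751 + Y(P(-10, D(K(-5), -3))) = -21751 + (-10)**2 = -21751 + 100 = -21651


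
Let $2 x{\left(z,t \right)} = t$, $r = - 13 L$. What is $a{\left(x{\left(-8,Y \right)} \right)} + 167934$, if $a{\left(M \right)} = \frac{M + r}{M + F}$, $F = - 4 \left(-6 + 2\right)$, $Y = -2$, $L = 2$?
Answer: $\frac{839661}{5} \approx 1.6793 \cdot 10^{5}$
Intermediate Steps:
$r = -26$ ($r = \left(-13\right) 2 = -26$)
$x{\left(z,t \right)} = \frac{t}{2}$
$F = 16$ ($F = \left(-4\right) \left(-4\right) = 16$)
$a{\left(M \right)} = \frac{-26 + M}{16 + M}$ ($a{\left(M \right)} = \frac{M - 26}{M + 16} = \frac{-26 + M}{16 + M}$)
$a{\left(x{\left(-8,Y \right)} \right)} + 167934 = \frac{-26 + \frac{1}{2} \left(-2\right)}{16 + \frac{1}{2} \left(-2\right)} + 167934 = \frac{-26 - 1}{16 - 1} + 167934 = \frac{1}{15} \left(-27\right) + 167934 = - \frac{9}{5} + 167934 = \frac{839661}{5}$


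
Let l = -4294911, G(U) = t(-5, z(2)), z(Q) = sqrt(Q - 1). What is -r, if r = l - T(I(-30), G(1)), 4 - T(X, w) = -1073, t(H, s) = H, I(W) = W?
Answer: 4295988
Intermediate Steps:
z(Q) = sqrt(-1 + Q)
G(U) = -5
T(X, w) = 1077 (T(X, w) = 4 - 1*(-1073) = 4 + 1073 = 1077)
r = -4295988 (r = -4294911 - 1*1077 = -4294911 - 1077 = -4295988)
-r = -1*(-4295988) = 4295988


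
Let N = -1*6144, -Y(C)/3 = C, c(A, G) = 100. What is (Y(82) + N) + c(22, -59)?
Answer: -6290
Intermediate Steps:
Y(C) = -3*C
N = -6144
(Y(82) + N) + c(22, -59) = (-3*82 - 6144) + 100 = (-246 - 6144) + 100 = -6390 + 100 = -6290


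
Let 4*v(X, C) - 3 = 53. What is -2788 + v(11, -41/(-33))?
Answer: -2774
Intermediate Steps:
v(X, C) = 14 (v(X, C) = 3/4 + (1/4)*53 = 3/4 + 53/4 = 14)
-2788 + v(11, -41/(-33)) = -2788 + 14 = -2774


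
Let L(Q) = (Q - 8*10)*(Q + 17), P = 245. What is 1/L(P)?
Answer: 1/43230 ≈ 2.3132e-5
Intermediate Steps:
L(Q) = (-80 + Q)*(17 + Q) (L(Q) = (Q - 80)*(17 + Q) = (-80 + Q)*(17 + Q))
1/L(P) = 1/(-1360 + 245² - 63*245) = 1/(-1360 + 60025 - 15435) = 1/43230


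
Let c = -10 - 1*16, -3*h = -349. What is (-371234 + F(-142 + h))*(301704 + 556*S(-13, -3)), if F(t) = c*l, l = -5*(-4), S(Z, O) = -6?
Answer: -110919497472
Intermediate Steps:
h = 349/3 (h = -⅓*(-349) = 349/3 ≈ 116.33)
c = -26 (c = -10 - 16 = -26)
l = 20
F(t) = -520 (F(t) = -26*20 = -520)
(-371234 + F(-142 + h))*(301704 + 556*S(-13, -3)) = (-371234 - 520)*(301704 + 556*(-6)) = -371754*(301704 - 3336) = -371754*298368 = -110919497472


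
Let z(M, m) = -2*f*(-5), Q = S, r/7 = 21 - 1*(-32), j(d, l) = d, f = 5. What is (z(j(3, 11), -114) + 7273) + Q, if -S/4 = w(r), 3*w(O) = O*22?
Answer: -10679/3 ≈ -3559.7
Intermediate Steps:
r = 371 (r = 7*(21 - 1*(-32)) = 7*(21 + 32) = 7*53 = 371)
w(O) = 22*O/3 (w(O) = (O*22)/3 = (22*O)/3 = 22*O/3)
S = -32648/3 (S = -88*371/3 = -4*8162/3 = -32648/3 ≈ -10883.)
Q = -32648/3 ≈ -10883.
z(M, m) = 50 (z(M, m) = -2*5*(-5) = -10*(-5) = 50)
(z(j(3, 11), -114) + 7273) + Q = (50 + 7273) - 32648/3 = 7323 - 32648/3 = -10679/3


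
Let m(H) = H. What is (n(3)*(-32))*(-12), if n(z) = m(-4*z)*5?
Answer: -23040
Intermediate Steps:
n(z) = -20*z (n(z) = -4*z*5 = -20*z)
(n(3)*(-32))*(-12) = (-20*3*(-32))*(-12) = -60*(-32)*(-12) = 1920*(-12) = -23040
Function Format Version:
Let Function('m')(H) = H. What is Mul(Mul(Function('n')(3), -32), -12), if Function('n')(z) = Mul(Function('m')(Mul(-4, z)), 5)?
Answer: -23040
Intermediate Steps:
Function('n')(z) = Mul(-20, z) (Function('n')(z) = Mul(Mul(-4, z), 5) = Mul(-20, z))
Mul(Mul(Function('n')(3), -32), -12) = Mul(Mul(Mul(-20, 3), -32), -12) = Mul(Mul(-60, -32), -12) = Mul(1920, -12) = -23040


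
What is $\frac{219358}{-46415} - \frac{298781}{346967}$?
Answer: $- \frac{89977907301}{16104473305} \approx -5.5871$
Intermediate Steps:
$\frac{219358}{-46415} - \frac{298781}{346967} = 219358 \left(- \frac{1}{46415}\right) - \frac{298781}{346967} = - \frac{219358}{46415} - \frac{298781}{346967} = - \frac{89977907301}{16104473305}$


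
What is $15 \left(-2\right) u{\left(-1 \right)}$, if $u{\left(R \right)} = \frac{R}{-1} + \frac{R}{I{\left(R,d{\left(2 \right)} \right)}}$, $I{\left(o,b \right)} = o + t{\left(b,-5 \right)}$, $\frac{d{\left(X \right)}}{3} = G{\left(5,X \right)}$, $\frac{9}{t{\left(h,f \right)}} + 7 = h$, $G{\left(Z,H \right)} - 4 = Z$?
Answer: $- \frac{930}{11} \approx -84.545$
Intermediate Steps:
$G{\left(Z,H \right)} = 4 + Z$
$t{\left(h,f \right)} = \frac{9}{-7 + h}$
$d{\left(X \right)} = 27$ ($d{\left(X \right)} = 3 \left(4 + 5\right) = 3 \cdot 9 = 27$)
$I{\left(o,b \right)} = o + \frac{9}{-7 + b}$
$u{\left(R \right)} = - R + \frac{R}{\frac{9}{20} + R}$ ($u{\left(R \right)} = \frac{R}{-1} + \frac{R}{\frac{1}{-7 + 27} \left(9 + R \left(-7 + 27\right)\right)} = R \left(-1\right) + \frac{R}{\frac{1}{20} \left(9 + R 20\right)} = - R + \frac{R}{\frac{1}{20} \left(9 + 20 R\right)} = - R + \frac{R}{\frac{9}{20} + R}$)
$15 \left(-2\right) u{\left(-1 \right)} = 15 \left(-2\right) \left(- \frac{11 - -20}{9 + 20 \left(-1\right)}\right) = - 30 \left(- \frac{11 + 20}{9 - 20}\right) = - 30 \left(\left(-1\right) \frac{1}{-11} \cdot 31\right) = - 30 \left(\left(-1\right) \left(- \frac{1}{11}\right) 31\right) = \left(-30\right) \frac{31}{11} = - \frac{930}{11}$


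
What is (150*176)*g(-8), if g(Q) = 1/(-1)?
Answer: -26400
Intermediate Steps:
g(Q) = -1
(150*176)*g(-8) = (150*176)*(-1) = 26400*(-1) = -26400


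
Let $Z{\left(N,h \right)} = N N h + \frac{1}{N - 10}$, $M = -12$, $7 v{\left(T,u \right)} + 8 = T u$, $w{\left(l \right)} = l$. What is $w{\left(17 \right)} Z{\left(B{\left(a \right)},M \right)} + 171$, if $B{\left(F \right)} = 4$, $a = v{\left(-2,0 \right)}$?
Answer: $- \frac{18575}{6} \approx -3095.8$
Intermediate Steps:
$v{\left(T,u \right)} = - \frac{8}{7} + \frac{T u}{7}$
$a = - \frac{8}{7}$ ($a = - \frac{8}{7} + \frac{1}{7} \left(-2\right) 0 = - \frac{8}{7} + 0 = - \frac{8}{7} \approx -1.1429$)
$Z{\left(N,h \right)} = \frac{1}{-10 + N} + h N^{2}$ ($Z{\left(N,h \right)} = N^{2} h + \frac{1}{-10 + N} = h N^{2} + \frac{1}{-10 + N} = \frac{1}{-10 + N} + h N^{2}$)
$w{\left(17 \right)} Z{\left(B{\left(a \right)},M \right)} + 171 = 17 \frac{1 - 12 \cdot 4^{3} - - 120 \cdot 4^{2}}{-10 + 4} + 171 = 17 \frac{1 - 768 - \left(-120\right) 16}{-6} + 171 = 17 \left(- \frac{1 - 768 + 1920}{6}\right) + 171 = 17 \left(\left(- \frac{1}{6}\right) 1153\right) + 171 = 17 \left(- \frac{1153}{6}\right) + 171 = - \frac{19601}{6} + 171 = - \frac{18575}{6}$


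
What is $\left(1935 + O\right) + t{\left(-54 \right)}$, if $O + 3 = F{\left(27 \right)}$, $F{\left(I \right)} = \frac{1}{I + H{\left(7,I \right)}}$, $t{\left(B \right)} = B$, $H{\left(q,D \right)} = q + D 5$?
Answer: $\frac{317383}{169} \approx 1878.0$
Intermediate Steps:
$H{\left(q,D \right)} = q + 5 D$
$F{\left(I \right)} = \frac{1}{7 + 6 I}$ ($F{\left(I \right)} = \frac{1}{I + \left(7 + 5 I\right)} = \frac{1}{7 + 6 I}$)
$O = - \frac{506}{169}$ ($O = -3 + \frac{1}{7 + 6 \cdot 27} = -3 + \frac{1}{7 + 162} = -3 + \frac{1}{169} = - \frac{506}{169} \approx -2.9941$)
$\left(1935 + O\right) + t{\left(-54 \right)} = \left(1935 - \frac{506}{169}\right) - 54 = \frac{326509}{169} - 54 = \frac{317383}{169}$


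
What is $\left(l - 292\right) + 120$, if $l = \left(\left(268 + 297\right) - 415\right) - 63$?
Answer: $-85$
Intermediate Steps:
$l = 87$ ($l = \left(565 - 415\right) - 63 = 150 - 63 = 87$)
$\left(l - 292\right) + 120 = \left(87 - 292\right) + 120 = -205 + 120 = -85$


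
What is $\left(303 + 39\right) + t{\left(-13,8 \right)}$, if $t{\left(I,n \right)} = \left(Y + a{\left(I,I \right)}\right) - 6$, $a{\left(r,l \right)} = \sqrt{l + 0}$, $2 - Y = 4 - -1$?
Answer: $333 + i \sqrt{13} \approx 333.0 + 3.6056 i$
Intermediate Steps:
$Y = -3$ ($Y = 2 - \left(4 - -1\right) = 2 - \left(4 + 1\right) = 2 - 5 = -3$)
$a{\left(r,l \right)} = \sqrt{l}$
$t{\left(I,n \right)} = -9 + \sqrt{I}$ ($t{\left(I,n \right)} = \left(-3 + \sqrt{I}\right) - 6 = -9 + \sqrt{I}$)
$\left(303 + 39\right) + t{\left(-13,8 \right)} = \left(303 + 39\right) - \left(9 - \sqrt{-13}\right) = 342 - \left(9 - i \sqrt{13}\right) = 333 + i \sqrt{13}$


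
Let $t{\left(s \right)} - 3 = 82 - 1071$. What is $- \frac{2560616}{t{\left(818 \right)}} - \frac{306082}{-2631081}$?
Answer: $\frac{3368744951374}{1297122933} \approx 2597.1$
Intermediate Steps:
$t{\left(s \right)} = -986$ ($t{\left(s \right)} = 3 + \left(82 - 1071\right) = 3 - 989 = -986$)
$- \frac{2560616}{t{\left(818 \right)}} - \frac{306082}{-2631081} = - \frac{2560616}{-986} - \frac{306082}{-2631081} = \left(-2560616\right) \left(- \frac{1}{986}\right) - - \frac{306082}{2631081} = \frac{1280308}{493} + \frac{306082}{2631081} = \frac{3368744951374}{1297122933}$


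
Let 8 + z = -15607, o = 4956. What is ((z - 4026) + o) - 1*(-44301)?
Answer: 29616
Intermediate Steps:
z = -15615 (z = -8 - 15607 = -15615)
((z - 4026) + o) - 1*(-44301) = ((-15615 - 4026) + 4956) - 1*(-44301) = (-19641 + 4956) + 44301 = -14685 + 44301 = 29616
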